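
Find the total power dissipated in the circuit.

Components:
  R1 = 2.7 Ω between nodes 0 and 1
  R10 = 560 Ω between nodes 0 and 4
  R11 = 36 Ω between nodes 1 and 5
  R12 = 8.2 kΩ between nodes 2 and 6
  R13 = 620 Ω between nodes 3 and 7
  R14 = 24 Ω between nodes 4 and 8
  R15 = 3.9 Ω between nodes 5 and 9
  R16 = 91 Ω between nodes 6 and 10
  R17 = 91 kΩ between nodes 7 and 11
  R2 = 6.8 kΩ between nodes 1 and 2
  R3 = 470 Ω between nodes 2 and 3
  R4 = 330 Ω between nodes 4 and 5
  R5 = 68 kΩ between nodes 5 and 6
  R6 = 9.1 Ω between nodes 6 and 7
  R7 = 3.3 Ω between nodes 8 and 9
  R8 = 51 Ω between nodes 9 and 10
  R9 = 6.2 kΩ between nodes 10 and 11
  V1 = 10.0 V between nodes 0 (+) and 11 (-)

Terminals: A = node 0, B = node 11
Nodal analysis, taking node 11 as the 0 V reference.
Source V1 fixes V_0 = 10 V.
KCL at each unknown node (sum of currents leaving = 0; resistances in Ω):
  Node 1: (V_1 - 10)/2.7 + (V_1 - V_2)/6800 + (V_1 - V_5)/36 = 0
  Node 2: (V_2 - V_1)/6800 + (V_2 - V_3)/470 + (V_2 - V_6)/8200 = 0
  Node 3: (V_3 - V_2)/470 + (V_3 - V_7)/620 = 0
  Node 4: (V_4 - V_5)/330 + (V_4 - 10)/560 + (V_4 - V_8)/24 = 0
  Node 5: (V_5 - V_4)/330 + (V_5 - V_6)/68000 + (V_5 - V_1)/36 + (V_5 - V_9)/3.9 = 0
  Node 6: (V_6 - V_5)/68000 + (V_6 - V_7)/9.1 + (V_6 - V_2)/8200 + (V_6 - V_10)/91 = 0
  Node 7: (V_7 - V_6)/9.1 + (V_7 - V_3)/620 + (V_7 - 0)/91000 = 0
  Node 8: (V_8 - V_9)/3.3 + (V_8 - V_4)/24 = 0
  Node 9: (V_9 - V_8)/3.3 + (V_9 - V_10)/51 + (V_9 - V_5)/3.9 = 0
  Node 10: (V_10 - V_9)/51 + (V_10 - 0)/6200 + (V_10 - V_6)/91 = 0
Collecting terms (coefficients in siemens):
  0.3983·V_1 - 0.0001471·V_2 - 0.02778·V_5 = 3.704
  0.002397·V_2 - 0.0001471·V_1 - 0.002128·V_3 - 0.000122·V_6 = 0
  0.003741·V_3 - 0.002128·V_2 - 0.001613·V_7 = 0
  0.04648·V_4 - 0.00303·V_5 - 0.04167·V_8 = 0.01786
  0.2872·V_5 - 0.02778·V_1 - 0.00303·V_4 - 0.00001471·V_6 - 0.2564·V_9 = 0
  0.121·V_6 - 0.000122·V_2 - 0.00001471·V_5 - 0.1099·V_7 - 0.01099·V_10 = 0
  0.1115·V_7 - 0.001613·V_3 - 0.1099·V_6 = 0
  0.3447·V_8 - 0.04167·V_4 - 0.303·V_9 = 0
  0.579·V_9 - 0.2564·V_5 - 0.303·V_8 - 0.01961·V_10 = 0
  0.03076·V_10 - 0.01099·V_6 - 0.01961·V_9 = 0
Solving these 10 simultaneous equations (Gaussian elimination) gives:
  V_1 = 9.996 V, V_2 = 9.859 V, V_3 = 9.85 V, V_4 = 9.937 V
  V_5 = 9.939 V, V_6 = 9.84 V, V_7 = 9.839 V, V_8 = 9.934 V
  V_9 = 9.933 V, V_10 = 9.848 V
Power in each resistor, P = (ΔV)²/R:
  P_R1 = (10 - 9.996)²/2.7 = 0.00000677 W
  P_R2 = (9.996 - 9.859)²/6800 = 0.000002759 W
  P_R3 = (9.859 - 9.85)²/470 = 0.0000001501 W
  P_R4 = (9.937 - 9.939)²/330 = 0.00000002285 W
  P_R5 = (9.939 - 9.84)²/68000 = 0.0000001452 W
  P_R6 = (9.84 - 9.839)²/9.1 = 0.00000007413 W
  P_R7 = (9.934 - 9.933)²/3.3 = 0.0000000486 W
  P_R8 = (9.933 - 9.848)²/51 = 0.0001431 W
  P_R9 = (9.848 - 0)²/6200 = 0.01564 W
  P_R10 = (10 - 9.937)²/560 = 0.000007155 W
  P_R11 = (9.996 - 9.939)²/36 = 0.00008798 W
  P_R12 = (9.859 - 9.84)²/8200 = 0.00000004244 W
  P_R13 = (9.85 - 9.839)²/620 = 0.000000198 W
  P_R14 = (9.937 - 9.934)²/24 = 0.0000003535 W
  P_R15 = (9.939 - 9.933)²/3.9 = 0.000009413 W
  P_R16 = (9.84 - 9.848)²/91 = 0.0000006812 W
  P_R17 = (9.839 - 0)²/91000 = 0.001064 W
P_total = P_R1 + P_R2 + P_R3 + P_R4 + P_R5 + P_R6 + P_R7 + P_R8 + P_R9 + P_R10 + P_R11 + P_R12 + P_R13 + P_R14 + P_R15 + P_R16 + P_R17 = 0.01697 W

Final answer: 0.01697 W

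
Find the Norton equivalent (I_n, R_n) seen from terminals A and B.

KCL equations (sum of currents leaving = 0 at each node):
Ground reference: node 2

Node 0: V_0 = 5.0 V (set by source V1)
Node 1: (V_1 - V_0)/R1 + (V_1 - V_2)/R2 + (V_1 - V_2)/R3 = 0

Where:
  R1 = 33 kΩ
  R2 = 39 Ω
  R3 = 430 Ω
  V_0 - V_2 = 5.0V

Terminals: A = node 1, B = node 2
Find the Thévenin equivalent first; then I_n = V_th/R_th and R_n = R_th.
Step 1 — V_th is the open-circuit voltage V_A - V_B (nothing connected across the terminals).
Nodal analysis, taking node 2 as the 0 V reference.
Source V1 fixes V_0 = 5 V.
KCL at each unknown node (sum of currents leaving = 0; resistances in Ω):
  Node 1: (V_1 - 5)/33000 + (V_1 - 0)/39 + (V_1 - 0)/430 = 0
Collecting terms: 0.028 × V_1 = 0.0001515  =>  V_1 = 0.005412 V
V_th = V_1 - V_2 = 0.005412 - 0 = 0.005412 V
Step 2 — R_th: zero the source — replace V1 by a short circuit (node 2 merges into node 0) — and find the resistance seen between A (node 1) and B (node 0).
Reduce the network between node 1 (A) and node 0 (B) by series/parallel combination:
  Rp1 = R1 ‖ R2 ‖ R3 (parallel, all between nodes 0 and 1) = 1/(1/33000 + 1/39 + 1/430) = 35.72 Ω
R_th = 35.72 Ω
I_n = V_th/R_th = 0.005412/35.72 = 0.0001515 A, and R_n = R_th = 35.72 Ω

Final answer: I_n = 0.0001515 A, R_n = 35.72 Ω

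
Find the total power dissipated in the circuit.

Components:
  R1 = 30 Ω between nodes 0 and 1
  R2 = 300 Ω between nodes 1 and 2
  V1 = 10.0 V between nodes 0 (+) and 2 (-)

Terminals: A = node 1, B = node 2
Nodal analysis, taking node 2 as the 0 V reference.
Source V1 fixes V_0 = 10 V.
KCL at each unknown node (sum of currents leaving = 0; resistances in Ω):
  Node 1: (V_1 - 10)/30 + (V_1 - 0)/300 = 0
Collecting terms: 0.03667 × V_1 = 0.3333  =>  V_1 = 9.091 V
Power in each resistor, P = (ΔV)²/R:
  P_R1 = (10 - 9.091)²/30 = 0.02755 W
  P_R2 = (9.091 - 0)²/300 = 0.2755 W
P_total = P_R1 + P_R2 = 0.303 W

Final answer: 0.303 W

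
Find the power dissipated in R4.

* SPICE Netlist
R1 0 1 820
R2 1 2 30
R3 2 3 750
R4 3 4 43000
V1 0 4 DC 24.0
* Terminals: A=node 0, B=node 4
Nodal analysis, taking node 4 as the 0 V reference.
Source V1 fixes V_0 = 24 V.
KCL at each unknown node (sum of currents leaving = 0; resistances in Ω):
  Node 1: (V_1 - 24)/820 + (V_1 - V_2)/30 = 0
  Node 2: (V_2 - V_1)/30 + (V_2 - V_3)/750 = 0
  Node 3: (V_3 - V_2)/750 + (V_3 - 0)/43000 = 0
Collecting terms (coefficients in siemens):
  0.03455·V_1 - 0.03333·V_2 = 0.02927
  0.03467·V_2 - 0.03333·V_1 - 0.001333·V_3 = 0
  0.001357·V_3 - 0.001333·V_2 = 0
Solving these 3 simultaneous equations (Gaussian elimination) gives:
  V_1 = 23.56 V, V_2 = 23.54 V, V_3 = 23.14 V
I_R4 = (V_3 - V_4)/R4 = (23.14 - 0)/43000 = 0.0005381 A
P_R4 = I_R4² × R4 = (0.0005381)² × 43000 = 0.01245 W

Final answer: 0.01245 W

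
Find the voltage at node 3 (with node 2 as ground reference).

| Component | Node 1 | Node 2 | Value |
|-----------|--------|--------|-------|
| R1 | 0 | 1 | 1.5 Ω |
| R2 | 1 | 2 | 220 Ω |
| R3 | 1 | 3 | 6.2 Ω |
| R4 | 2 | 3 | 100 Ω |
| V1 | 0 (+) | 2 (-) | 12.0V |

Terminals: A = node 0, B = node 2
Nodal analysis, taking node 2 as the 0 V reference.
Source V1 fixes V_0 = 12 V.
KCL at each unknown node (sum of currents leaving = 0; resistances in Ω):
  Node 1: (V_1 - 12)/1.5 + (V_1 - 0)/220 + (V_1 - V_3)/6.2 = 0
  Node 3: (V_3 - V_1)/6.2 + (V_3 - 0)/100 = 0
Collecting terms (coefficients in siemens):
  0.8325·V_1 - 0.1613·V_3 = 8
  0.1713·V_3 - 0.1613·V_1 = 0
Determinant D = (0.8325)(0.1713) - (-0.1613)(-0.1613) = 0.1166
V_1 = [(8)(0.1713) - (-0.1613)(0)]/D = 11.75 V
V_3 = [(0.8325)(0) - (8)(-0.1613)]/D = 11.07 V
The requested potential is V_3 = 11.07 V.

Final answer: V_3 = 11.07 V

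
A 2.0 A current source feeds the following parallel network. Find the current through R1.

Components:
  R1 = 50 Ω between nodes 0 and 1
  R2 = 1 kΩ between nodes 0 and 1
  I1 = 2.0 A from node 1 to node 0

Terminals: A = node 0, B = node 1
All resistors sit directly between nodes 0 and 1, so they are in parallel and share one voltage V; the full source current 2 A splits among them.
1/R_par = 1/50 + 1/1000 = 0.021 S  =>  R_par = 47.62 Ω
V = I × R_par = 2 × 47.62 = 95.24 V
I_R1 = V/R1 = 95.24/50 = 1.905 A

Final answer: 1.905 A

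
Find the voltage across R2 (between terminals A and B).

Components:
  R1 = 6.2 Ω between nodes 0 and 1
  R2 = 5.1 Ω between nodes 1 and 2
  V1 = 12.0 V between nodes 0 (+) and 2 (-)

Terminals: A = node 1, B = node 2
R1 and R2 are in series across V1 (node 0 → node 1 → node 2), and the output A–B is taken across R2, so this is a voltage divider.
Series current: I = V1/(R1 + R2) = 12/(6.2 + 5.1) = 12/11.3 = 1.062 A
V_R2 = I × R2 = V1 × R2/(R1 + R2) = 12 × 5.1/11.3 = 5.416 V

Final answer: 5.416 V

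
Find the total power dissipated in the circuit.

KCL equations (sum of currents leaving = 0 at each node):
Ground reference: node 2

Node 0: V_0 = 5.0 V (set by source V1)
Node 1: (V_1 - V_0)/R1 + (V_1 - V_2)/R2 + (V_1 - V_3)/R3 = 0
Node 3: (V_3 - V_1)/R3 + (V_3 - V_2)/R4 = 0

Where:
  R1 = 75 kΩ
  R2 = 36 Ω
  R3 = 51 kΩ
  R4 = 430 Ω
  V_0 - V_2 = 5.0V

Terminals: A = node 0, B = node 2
Nodal analysis, taking node 2 as the 0 V reference.
Source V1 fixes V_0 = 5 V.
KCL at each unknown node (sum of currents leaving = 0; resistances in Ω):
  Node 1: (V_1 - 5)/75000 + (V_1 - 0)/36 + (V_1 - V_3)/51000 = 0
  Node 3: (V_3 - V_1)/51000 + (V_3 - 0)/430 = 0
Collecting terms (coefficients in siemens):
  0.02781·V_1 - 0.00001961·V_3 = 0.00006667
  0.002345·V_3 - 0.00001961·V_1 = 0
Determinant D = (0.02781)(0.002345) - (-0.00001961)(-0.00001961) = 0.00006522
V_1 = [(0.00006667)(0.002345) - (-0.00001961)(0)]/D = 0.002397 V
V_3 = [(0.02781)(0) - (0.00006667)(-0.00001961)]/D = 0.00002004 V
Power in each resistor, P = (ΔV)²/R:
  P_R1 = (5 - 0.002397)²/75000 = 0.000333 W
  P_R2 = (0.002397 - 0)²/36 = 0.0000001596 W
  P_R3 = (0.002397 - 0.00002004)²/51000 = 0.0000000001108 W
  P_R4 = (0 - 0.00002004)²/430 = 0.0000000000009342 W
P_total = P_R1 + P_R2 + P_R3 + P_R4 = 0.0003332 W

Final answer: 0.0003332 W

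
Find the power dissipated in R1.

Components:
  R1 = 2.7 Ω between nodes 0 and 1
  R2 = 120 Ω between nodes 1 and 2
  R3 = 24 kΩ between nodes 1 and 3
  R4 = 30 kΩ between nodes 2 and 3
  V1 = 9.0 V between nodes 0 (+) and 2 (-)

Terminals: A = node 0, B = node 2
Nodal analysis, taking node 2 as the 0 V reference.
Source V1 fixes V_0 = 9 V.
KCL at each unknown node (sum of currents leaving = 0; resistances in Ω):
  Node 1: (V_1 - 9)/2.7 + (V_1 - 0)/120 + (V_1 - V_3)/24000 = 0
  Node 3: (V_3 - V_1)/24000 + (V_3 - 0)/30000 = 0
Collecting terms (coefficients in siemens):
  0.3787·V_1 - 0.00004167·V_3 = 3.333
  0.000075·V_3 - 0.00004167·V_1 = 0
Determinant D = (0.3787)(0.000075) - (-0.00004167)(-0.00004167) = 0.0000284
V_1 = [(3.333)(0.000075) - (-0.00004167)(0)]/D = 8.802 V
V_3 = [(0.3787)(0) - (3.333)(-0.00004167)]/D = 4.89 V
I_R1 = (V_0 - V_1)/R1 = (9 - 8.802)/2.7 = 0.07351 A
P_R1 = I_R1² × R1 = (0.07351)² × 2.7 = 0.01459 W

Final answer: 0.01459 W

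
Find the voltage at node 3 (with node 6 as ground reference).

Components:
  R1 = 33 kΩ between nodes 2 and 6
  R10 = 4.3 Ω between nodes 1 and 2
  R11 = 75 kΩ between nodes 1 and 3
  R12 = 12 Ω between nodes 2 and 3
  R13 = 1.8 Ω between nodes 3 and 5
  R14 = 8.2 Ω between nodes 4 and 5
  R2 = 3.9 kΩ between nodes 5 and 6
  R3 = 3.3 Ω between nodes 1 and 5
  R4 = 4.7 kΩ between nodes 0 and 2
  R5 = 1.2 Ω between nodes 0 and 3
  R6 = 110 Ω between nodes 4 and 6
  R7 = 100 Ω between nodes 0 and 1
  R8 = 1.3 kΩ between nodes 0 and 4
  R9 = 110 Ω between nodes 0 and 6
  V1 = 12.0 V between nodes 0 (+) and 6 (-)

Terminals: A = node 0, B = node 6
Nodal analysis, taking node 6 as the 0 V reference.
Source V1 fixes V_0 = 12 V.
KCL at each unknown node (sum of currents leaving = 0; resistances in Ω):
  Node 1: (V_1 - V_5)/3.3 + (V_1 - 12)/100 + (V_1 - V_2)/4.3 + (V_1 - V_3)/75000 = 0
  Node 2: (V_2 - 0)/33000 + (V_2 - 12)/4700 + (V_2 - V_1)/4.3 + (V_2 - V_3)/12 = 0
  Node 3: (V_3 - 12)/1.2 + (V_3 - V_1)/75000 + (V_3 - V_2)/12 + (V_3 - V_5)/1.8 = 0
  Node 4: (V_4 - 0)/110 + (V_4 - 12)/1300 + (V_4 - V_5)/8.2 = 0
  Node 5: (V_5 - 0)/3900 + (V_5 - V_1)/3.3 + (V_5 - V_3)/1.8 + (V_5 - V_4)/8.2 = 0
Collecting terms (coefficients in siemens):
  0.5456·V_1 - 0.2326·V_2 - 0.00001333·V_3 - 0.303·V_5 = 0.12
  0.3161·V_2 - 0.2326·V_1 - 0.08333·V_3 = 0.002553
  1.472·V_3 - 0.00001333·V_1 - 0.08333·V_2 - 0.5556·V_5 = 10
  0.1318·V_4 - 0.122·V_5 = 0.009231
  0.9808·V_5 - 0.303·V_1 - 0.5556·V_3 - 0.122·V_4 = 0
Solving these 5 simultaneous equations (Gaussian elimination) gives:
  V_1 = 11.75 V, V_2 = 11.78 V, V_3 = 11.88 V, V_4 = 10.91 V
  V_5 = 11.72 V
The requested potential is V_3 = 11.88 V.

Final answer: V_3 = 11.88 V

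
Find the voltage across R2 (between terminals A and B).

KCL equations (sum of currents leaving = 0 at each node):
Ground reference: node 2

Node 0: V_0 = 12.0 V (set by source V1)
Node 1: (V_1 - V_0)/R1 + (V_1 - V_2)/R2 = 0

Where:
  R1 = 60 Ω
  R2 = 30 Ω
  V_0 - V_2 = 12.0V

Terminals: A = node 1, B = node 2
R1 and R2 are in series across V1 (node 0 → node 1 → node 2), and the output A–B is taken across R2, so this is a voltage divider.
Series current: I = V1/(R1 + R2) = 12/(60 + 30) = 12/90 = 0.1333 A
V_R2 = I × R2 = V1 × R2/(R1 + R2) = 12 × 30/90 = 4 V

Final answer: 4 V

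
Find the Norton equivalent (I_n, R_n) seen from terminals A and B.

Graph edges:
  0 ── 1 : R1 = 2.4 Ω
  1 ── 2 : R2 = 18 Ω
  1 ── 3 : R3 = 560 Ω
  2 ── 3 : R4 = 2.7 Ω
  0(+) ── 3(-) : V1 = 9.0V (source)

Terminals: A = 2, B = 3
Find the Thévenin equivalent first; then I_n = V_th/R_th and R_n = R_th.
Step 1 — V_th is the open-circuit voltage V_A - V_B (nothing connected across the terminals).
Nodal analysis, taking node 3 as the 0 V reference.
Source V1 fixes V_0 = 9 V.
KCL at each unknown node (sum of currents leaving = 0; resistances in Ω):
  Node 1: (V_1 - 9)/2.4 + (V_1 - V_2)/18 + (V_1 - 0)/560 = 0
  Node 2: (V_2 - V_1)/18 + (V_2 - 0)/2.7 = 0
Collecting terms (coefficients in siemens):
  0.474·V_1 - 0.05556·V_2 = 3.75
  0.4259·V_2 - 0.05556·V_1 = 0
Determinant D = (0.474)(0.4259) - (-0.05556)(-0.05556) = 0.1988
V_1 = [(3.75)(0.4259) - (-0.05556)(0)]/D = 8.034 V
V_2 = [(0.474)(0) - (3.75)(-0.05556)]/D = 1.048 V
V_th = V_2 - V_3 = 1.048 - 0 = 1.048 V
Step 2 — R_th: zero the source — replace V1 by a short circuit (node 3 merges into node 0) — and find the resistance seen between A (node 2) and B (node 0).
Reduce the network between node 2 (A) and node 0 (B) by series/parallel combination:
  Rp1 = R1 ‖ R3 (parallel, both between nodes 0 and 1) = 1/(1/2.4 + 1/560) = 2.39 Ω
  Rs1 = R2 + Rp1 (series, joined only at node 1) = 18 + 2.39 = 20.39 Ω
  Rp2 = R4 ‖ Rs1 (parallel, both between nodes 0 and 2) = 1/(1/2.7 + 1/20.39) = 2.384 Ω
R_th = 2.384 Ω
I_n = V_th/R_th = 1.048/2.384 = 0.4395 A, and R_n = R_th = 2.384 Ω

Final answer: I_n = 0.4395 A, R_n = 2.384 Ω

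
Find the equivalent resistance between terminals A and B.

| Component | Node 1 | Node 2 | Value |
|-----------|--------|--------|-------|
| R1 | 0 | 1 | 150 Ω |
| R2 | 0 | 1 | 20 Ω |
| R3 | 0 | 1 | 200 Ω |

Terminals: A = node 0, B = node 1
Reduce the network between node 0 (A) and node 1 (B) by series/parallel combination:
  Rp1 = R1 ‖ R2 ‖ R3 (parallel, all between nodes 0 and 1) = 1/(1/150 + 1/20 + 1/200) = 16.22 Ω
R_eq = 16.22 Ω

Final answer: 16.22 Ω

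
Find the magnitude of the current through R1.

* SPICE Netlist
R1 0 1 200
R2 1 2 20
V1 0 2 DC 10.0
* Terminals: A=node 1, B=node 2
Nodal analysis, taking node 2 as the 0 V reference.
Source V1 fixes V_0 = 10 V.
KCL at each unknown node (sum of currents leaving = 0; resistances in Ω):
  Node 1: (V_1 - 10)/200 + (V_1 - 0)/20 = 0
Collecting terms: 0.055 × V_1 = 0.05  =>  V_1 = 0.9091 V
I_R1 = (V_0 - V_1)/R1 = (10 - 0.9091)/200 = 0.04545 A
|I_R1| = 0.04545 A

Final answer: |I_R1| = 0.04545 A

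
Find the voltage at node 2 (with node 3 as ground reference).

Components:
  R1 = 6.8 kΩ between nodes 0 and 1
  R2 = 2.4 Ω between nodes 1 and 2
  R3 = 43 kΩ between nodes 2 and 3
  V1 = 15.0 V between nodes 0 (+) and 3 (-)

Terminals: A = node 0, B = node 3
Nodal analysis, taking node 3 as the 0 V reference.
Source V1 fixes V_0 = 15 V.
KCL at each unknown node (sum of currents leaving = 0; resistances in Ω):
  Node 1: (V_1 - 15)/6800 + (V_1 - V_2)/2.4 = 0
  Node 2: (V_2 - V_1)/2.4 + (V_2 - 0)/43000 = 0
Collecting terms (coefficients in siemens):
  0.4168·V_1 - 0.4167·V_2 = 0.002206
  0.4167·V_2 - 0.4167·V_1 = 0
Determinant D = (0.4168)(0.4167) - (-0.4167)(-0.4167) = 0.00007097
V_1 = [(0.002206)(0.4167) - (-0.4167)(0)]/D = 12.95 V
V_2 = [(0.4168)(0) - (0.002206)(-0.4167)]/D = 12.95 V
The requested potential is V_2 = 12.95 V.

Final answer: V_2 = 12.95 V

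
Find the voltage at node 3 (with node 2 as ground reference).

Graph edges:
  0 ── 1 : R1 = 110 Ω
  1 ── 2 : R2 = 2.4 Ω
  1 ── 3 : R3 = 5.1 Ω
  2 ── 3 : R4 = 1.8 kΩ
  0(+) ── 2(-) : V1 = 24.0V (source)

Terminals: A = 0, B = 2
Nodal analysis, taking node 2 as the 0 V reference.
Source V1 fixes V_0 = 24 V.
KCL at each unknown node (sum of currents leaving = 0; resistances in Ω):
  Node 1: (V_1 - 24)/110 + (V_1 - 0)/2.4 + (V_1 - V_3)/5.1 = 0
  Node 3: (V_3 - V_1)/5.1 + (V_3 - 0)/1800 = 0
Collecting terms (coefficients in siemens):
  0.6218·V_1 - 0.1961·V_3 = 0.2182
  0.1966·V_3 - 0.1961·V_1 = 0
Determinant D = (0.6218)(0.1966) - (-0.1961)(-0.1961) = 0.08383
V_1 = [(0.2182)(0.1966) - (-0.1961)(0)]/D = 0.5118 V
V_3 = [(0.6218)(0) - (0.2182)(-0.1961)]/D = 0.5103 V
The requested potential is V_3 = 0.5103 V.

Final answer: V_3 = 0.5103 V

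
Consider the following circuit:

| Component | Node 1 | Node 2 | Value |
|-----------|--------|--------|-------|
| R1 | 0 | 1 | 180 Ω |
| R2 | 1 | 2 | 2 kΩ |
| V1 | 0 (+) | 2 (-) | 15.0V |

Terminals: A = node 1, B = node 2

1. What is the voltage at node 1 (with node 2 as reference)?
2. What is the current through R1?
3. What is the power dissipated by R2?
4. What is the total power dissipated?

Nodal analysis, taking node 2 as the 0 V reference.
Source V1 fixes V_0 = 15 V.
KCL at each unknown node (sum of currents leaving = 0; resistances in Ω):
  Node 1: (V_1 - 15)/180 + (V_1 - 0)/2000 = 0
Collecting terms: 0.006056 × V_1 = 0.08333  =>  V_1 = 13.76 V
Part 1:
  Read off the nodal solution: V_1 = 13.76 V
Part 2:
  I_R1 = (V_0 - V_1)/R1 = (15 - 13.76)/180 = 0.006881 A
  Magnitude: I_R1 = 0.006881 A
Part 3:
  I_R2 = (V_1 - V_2)/R2 = (13.76 - 0)/2000 = 0.006881 A
  P_R2 = I_R2² × R2 = (0.006881)² × 2000 = 0.09469 W
Part 4:
  Power in each resistor, P = (ΔV)²/R:
    P_R1 = (15 - 13.76)²/180 = 0.008522 W
    P_R2 = (13.76 - 0)²/2000 = 0.09469 W
  P_total = P_R1 + P_R2 = 0.1032 W

Final answers:
1. V_1 = 13.76 V
2. I_R1 = 0.006881 A
3. P_R2 = 0.09469 W
4. P_total = 0.1032 W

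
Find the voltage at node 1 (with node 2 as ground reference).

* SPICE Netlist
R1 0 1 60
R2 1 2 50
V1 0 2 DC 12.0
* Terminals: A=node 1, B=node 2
Nodal analysis, taking node 2 as the 0 V reference.
Source V1 fixes V_0 = 12 V.
KCL at each unknown node (sum of currents leaving = 0; resistances in Ω):
  Node 1: (V_1 - 12)/60 + (V_1 - 0)/50 = 0
Collecting terms: 0.03667 × V_1 = 0.2  =>  V_1 = 5.455 V
The requested potential is V_1 = 5.455 V.

Final answer: V_1 = 5.455 V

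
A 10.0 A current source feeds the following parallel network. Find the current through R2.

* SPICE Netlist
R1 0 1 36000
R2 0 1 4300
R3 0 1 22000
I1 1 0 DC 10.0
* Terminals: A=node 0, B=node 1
All resistors sit directly between nodes 0 and 1, so they are in parallel and share one voltage V; the full source current 10 A splits among them.
1/R_par = 1/36000 + 1/4300 + 1/22000 = 0.0003058 S  =>  R_par = 3270 Ω
V = I × R_par = 10 × 3270 = 32700 V
I_R2 = V/R2 = 32700/4300 = 7.605 A

Final answer: 7.605 A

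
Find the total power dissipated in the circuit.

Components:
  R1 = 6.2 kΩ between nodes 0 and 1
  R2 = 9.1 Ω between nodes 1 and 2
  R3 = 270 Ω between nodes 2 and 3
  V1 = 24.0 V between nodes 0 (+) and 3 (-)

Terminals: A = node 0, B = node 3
Nodal analysis, taking node 3 as the 0 V reference.
Source V1 fixes V_0 = 24 V.
KCL at each unknown node (sum of currents leaving = 0; resistances in Ω):
  Node 1: (V_1 - 24)/6200 + (V_1 - V_2)/9.1 = 0
  Node 2: (V_2 - V_1)/9.1 + (V_2 - 0)/270 = 0
Collecting terms (coefficients in siemens):
  0.1101·V_1 - 0.1099·V_2 = 0.003871
  0.1136·V_2 - 0.1099·V_1 = 0
Determinant D = (0.1101)(0.1136) - (-0.1099)(-0.1099) = 0.0004253
V_1 = [(0.003871)(0.1136) - (-0.1099)(0)]/D = 1.034 V
V_2 = [(0.1101)(0) - (0.003871)(-0.1099)]/D = 1 V
Power in each resistor, P = (ΔV)²/R:
  P_R1 = (24 - 1.034)²/6200 = 0.08507 W
  P_R2 = (1.034 - 1)²/9.1 = 0.0001249 W
  P_R3 = (1 - 0)²/270 = 0.003705 W
P_total = P_R1 + P_R2 + P_R3 = 0.0889 W

Final answer: 0.0889 W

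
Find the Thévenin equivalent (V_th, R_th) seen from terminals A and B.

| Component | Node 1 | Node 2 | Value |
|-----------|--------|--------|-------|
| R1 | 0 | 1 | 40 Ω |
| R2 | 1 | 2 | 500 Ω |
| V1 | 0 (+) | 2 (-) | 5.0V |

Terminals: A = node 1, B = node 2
Step 1 — V_th is the open-circuit voltage V_A - V_B (nothing connected across the terminals).
Nodal analysis, taking node 2 as the 0 V reference.
Source V1 fixes V_0 = 5 V.
KCL at each unknown node (sum of currents leaving = 0; resistances in Ω):
  Node 1: (V_1 - 5)/40 + (V_1 - 0)/500 = 0
Collecting terms: 0.027 × V_1 = 0.125  =>  V_1 = 4.63 V
V_th = V_1 - V_2 = 4.63 - 0 = 4.63 V
Step 2 — R_th: zero the source — replace V1 by a short circuit (node 2 merges into node 0) — and find the resistance seen between A (node 1) and B (node 0).
Reduce the network between node 1 (A) and node 0 (B) by series/parallel combination:
  Rp1 = R1 ‖ R2 (parallel, both between nodes 0 and 1) = 1/(1/40 + 1/500) = 37.04 Ω
R_th = 37.04 Ω

Final answer: V_th = 4.63 V, R_th = 37.04 Ω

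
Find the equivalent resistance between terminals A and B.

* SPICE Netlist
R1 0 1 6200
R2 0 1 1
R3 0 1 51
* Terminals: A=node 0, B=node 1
Reduce the network between node 0 (A) and node 1 (B) by series/parallel combination:
  Rp1 = R1 ‖ R2 ‖ R3 (parallel, all between nodes 0 and 1) = 1/(1/6200 + 1/1 + 1/51) = 0.9806 Ω
R_eq = 0.9806 Ω

Final answer: 0.9806 Ω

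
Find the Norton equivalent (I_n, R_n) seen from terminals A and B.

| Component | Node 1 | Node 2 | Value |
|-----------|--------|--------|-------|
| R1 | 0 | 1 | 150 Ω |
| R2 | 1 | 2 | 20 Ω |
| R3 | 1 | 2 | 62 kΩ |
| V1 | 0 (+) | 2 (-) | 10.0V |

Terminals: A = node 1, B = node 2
Find the Thévenin equivalent first; then I_n = V_th/R_th and R_n = R_th.
Step 1 — V_th is the open-circuit voltage V_A - V_B (nothing connected across the terminals).
Nodal analysis, taking node 2 as the 0 V reference.
Source V1 fixes V_0 = 10 V.
KCL at each unknown node (sum of currents leaving = 0; resistances in Ω):
  Node 1: (V_1 - 10)/150 + (V_1 - 0)/20 + (V_1 - 0)/62000 = 0
Collecting terms: 0.05668 × V_1 = 0.06667  =>  V_1 = 1.176 V
V_th = V_1 - V_2 = 1.176 - 0 = 1.176 V
Step 2 — R_th: zero the source — replace V1 by a short circuit (node 2 merges into node 0) — and find the resistance seen between A (node 1) and B (node 0).
Reduce the network between node 1 (A) and node 0 (B) by series/parallel combination:
  Rp1 = R1 ‖ R2 ‖ R3 (parallel, all between nodes 0 and 1) = 1/(1/150 + 1/20 + 1/62000) = 17.64 Ω
R_th = 17.64 Ω
I_n = V_th/R_th = 1.176/17.64 = 0.06667 A, and R_n = R_th = 17.64 Ω

Final answer: I_n = 0.06667 A, R_n = 17.64 Ω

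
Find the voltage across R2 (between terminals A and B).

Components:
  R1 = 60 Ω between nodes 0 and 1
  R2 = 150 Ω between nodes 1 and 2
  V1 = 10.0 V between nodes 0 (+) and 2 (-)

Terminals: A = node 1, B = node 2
R1 and R2 are in series across V1 (node 0 → node 1 → node 2), and the output A–B is taken across R2, so this is a voltage divider.
Series current: I = V1/(R1 + R2) = 10/(60 + 150) = 10/210 = 0.04762 A
V_R2 = I × R2 = V1 × R2/(R1 + R2) = 10 × 150/210 = 7.143 V

Final answer: 7.143 V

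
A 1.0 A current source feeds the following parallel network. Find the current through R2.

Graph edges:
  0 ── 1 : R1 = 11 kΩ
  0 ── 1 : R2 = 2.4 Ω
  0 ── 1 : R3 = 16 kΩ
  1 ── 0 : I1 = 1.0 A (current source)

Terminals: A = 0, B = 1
All resistors sit directly between nodes 0 and 1, so they are in parallel and share one voltage V; the full source current 1 A splits among them.
1/R_par = 1/11000 + 1/2.4 + 1/16000 = 0.4168 S  =>  R_par = 2.399 Ω
V = I × R_par = 1 × 2.399 = 2.399 V
I_R2 = V/R2 = 2.399/2.4 = 0.9996 A

Final answer: 0.9996 A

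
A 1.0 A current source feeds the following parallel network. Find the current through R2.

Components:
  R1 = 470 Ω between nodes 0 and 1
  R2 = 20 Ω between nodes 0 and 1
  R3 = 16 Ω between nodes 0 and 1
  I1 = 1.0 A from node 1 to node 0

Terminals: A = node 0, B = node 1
All resistors sit directly between nodes 0 and 1, so they are in parallel and share one voltage V; the full source current 1 A splits among them.
1/R_par = 1/470 + 1/20 + 1/16 = 0.1146 S  =>  R_par = 8.724 Ω
V = I × R_par = 1 × 8.724 = 8.724 V
I_R2 = V/R2 = 8.724/20 = 0.4362 A

Final answer: 0.4362 A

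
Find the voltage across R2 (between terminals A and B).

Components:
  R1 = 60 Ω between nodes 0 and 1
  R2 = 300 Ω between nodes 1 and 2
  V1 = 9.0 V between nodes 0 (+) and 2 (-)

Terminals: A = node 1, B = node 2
R1 and R2 are in series across V1 (node 0 → node 1 → node 2), and the output A–B is taken across R2, so this is a voltage divider.
Series current: I = V1/(R1 + R2) = 9/(60 + 300) = 9/360 = 0.025 A
V_R2 = I × R2 = V1 × R2/(R1 + R2) = 9 × 300/360 = 7.5 V

Final answer: 7.5 V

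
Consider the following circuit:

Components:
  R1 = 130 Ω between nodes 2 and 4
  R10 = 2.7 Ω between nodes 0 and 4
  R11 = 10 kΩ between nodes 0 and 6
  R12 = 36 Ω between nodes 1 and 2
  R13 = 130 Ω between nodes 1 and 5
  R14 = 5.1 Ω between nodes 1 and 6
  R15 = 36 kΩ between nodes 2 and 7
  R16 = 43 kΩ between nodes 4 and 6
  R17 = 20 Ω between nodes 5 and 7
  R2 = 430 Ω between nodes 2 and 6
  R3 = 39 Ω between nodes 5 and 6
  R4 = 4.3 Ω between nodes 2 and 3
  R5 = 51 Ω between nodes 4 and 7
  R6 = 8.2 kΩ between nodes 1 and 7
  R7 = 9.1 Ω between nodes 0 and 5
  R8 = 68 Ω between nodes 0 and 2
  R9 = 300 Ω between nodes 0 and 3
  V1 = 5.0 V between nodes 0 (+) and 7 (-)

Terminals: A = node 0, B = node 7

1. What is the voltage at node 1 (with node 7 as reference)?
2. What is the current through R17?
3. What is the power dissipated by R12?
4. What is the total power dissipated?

Nodal analysis, taking node 7 as the 0 V reference.
Source V1 fixes V_0 = 5 V.
KCL at each unknown node (sum of currents leaving = 0; resistances in Ω):
  Node 1: (V_1 - 0)/8200 + (V_1 - V_2)/36 + (V_1 - V_5)/130 + (V_1 - V_6)/5.1 = 0
  Node 2: (V_2 - V_4)/130 + (V_2 - V_6)/430 + (V_2 - V_3)/4.3 + (V_2 - 5)/68 + (V_2 - V_1)/36 + (V_2 - 0)/36000 = 0
  Node 3: (V_3 - V_2)/4.3 + (V_3 - 5)/300 = 0
  Node 4: (V_4 - V_2)/130 + (V_4 - 0)/51 + (V_4 - 5)/2.7 + (V_4 - V_6)/43000 = 0
  Node 5: (V_5 - V_6)/39 + (V_5 - 5)/9.1 + (V_5 - V_1)/130 + (V_5 - 0)/20 = 0
  Node 6: (V_6 - V_2)/430 + (V_6 - V_5)/39 + (V_6 - 5)/10000 + (V_6 - V_1)/5.1 + (V_6 - V_4)/43000 = 0
Collecting terms (coefficients in siemens):
  0.2317·V_1 - 0.02778·V_2 - 0.007692·V_5 - 0.1961·V_6 = 0
  0.2851·V_2 - 0.02778·V_1 - 0.2326·V_3 - 0.007692·V_4 - 0.002326·V_6 = 0.07353
  0.2359·V_3 - 0.2326·V_2 = 0.01667
  0.3977·V_4 - 0.007692·V_2 - 0.00002326·V_6 = 1.852
  0.1932·V_5 - 0.007692·V_1 - 0.02564·V_6 = 0.5495
  0.2242·V_6 - 0.1961·V_1 - 0.002326·V_2 - 0.00002326·V_4 - 0.02564·V_5 = 0.0005
Solving these 6 simultaneous equations (Gaussian elimination) gives:
  V_1 = 3.947 V, V_2 = 4.392 V, V_3 = 4.401 V, V_4 = 4.742 V
  V_5 = 3.519 V, V_6 = 3.903 V
Part 1:
  Read off the nodal solution: V_1 = 3.947 V
Part 2:
  I_R17 = (V_5 - V_7)/R17 = (3.519 - 0)/20 = 0.1759 A
  Magnitude: I_R17 = 0.1759 A
Part 3:
  I_R12 = (V_1 - V_2)/R12 = (3.947 - 4.392)/36 = -0.01237 A
  P_R12 = I_R12² × R12 = (-0.01237)² × 36 = 0.005505 W
Part 4:
  Power in each resistor, P = (ΔV)²/R:
    P_R1 = (4.392 - 4.742)²/130 = 0.0009398 W
    P_R2 = (4.392 - 3.903)²/430 = 0.0005561 W
    P_R3 = (3.519 - 3.903)²/39 = 0.00379 W
    P_R4 = (4.392 - 4.401)²/4.3 = 0.00001716 W
    P_R5 = (4.742 - 0)²/51 = 0.4408 W
    P_R6 = (3.947 - 0)²/8200 = 0.0019 W
    P_R7 = (5 - 3.519)²/9.1 = 0.2411 W
    P_R8 = (5 - 4.392)²/68 = 0.005434 W
    P_R9 = (5 - 4.401)²/300 = 0.001197 W
    P_R10 = (5 - 4.742)²/2.7 = 0.02472 W
    P_R11 = (5 - 3.903)²/10000 = 0.0001203 W
    P_R12 = (3.947 - 4.392)²/36 = 0.005505 W
    P_R13 = (3.947 - 3.519)²/130 = 0.001411 W
    P_R14 = (3.947 - 3.903)²/5.1 = 0.0003764 W
    P_R15 = (4.392 - 0)²/36000 = 0.0005359 W
    P_R16 = (4.742 - 3.903)²/43000 = 0.00001635 W
    P_R17 = (3.519 - 0)²/20 = 0.6191 W
  P_total = P_R1 + P_R2 + P_R3 + P_R4 + P_R5 + P_R6 + P_R7 + P_R8 + P_R9 + P_R10 + P_R11 + P_R12 + P_R13 + P_R14 + P_R15 + P_R16 + P_R17 = 1.348 W

Final answers:
1. V_1 = 3.947 V
2. I_R17 = 0.1759 A
3. P_R12 = 0.005505 W
4. P_total = 1.348 W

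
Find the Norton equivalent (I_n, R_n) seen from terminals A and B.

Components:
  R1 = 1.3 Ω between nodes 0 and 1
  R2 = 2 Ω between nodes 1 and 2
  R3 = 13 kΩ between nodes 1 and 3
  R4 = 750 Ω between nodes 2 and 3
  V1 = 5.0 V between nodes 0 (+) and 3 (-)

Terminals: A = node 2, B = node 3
Find the Thévenin equivalent first; then I_n = V_th/R_th and R_n = R_th.
Step 1 — V_th is the open-circuit voltage V_A - V_B (nothing connected across the terminals).
Nodal analysis, taking node 3 as the 0 V reference.
Source V1 fixes V_0 = 5 V.
KCL at each unknown node (sum of currents leaving = 0; resistances in Ω):
  Node 1: (V_1 - 5)/1.3 + (V_1 - V_2)/2 + (V_1 - 0)/13000 = 0
  Node 2: (V_2 - V_1)/2 + (V_2 - 0)/750 = 0
Collecting terms (coefficients in siemens):
  1.269·V_1 - 0.5·V_2 = 3.846
  0.5013·V_2 - 0.5·V_1 = 0
Determinant D = (1.269)(0.5013) - (-0.5)(-0.5) = 0.3863
V_1 = [(3.846)(0.5013) - (-0.5)(0)]/D = 4.991 V
V_2 = [(1.269)(0) - (3.846)(-0.5)]/D = 4.978 V
V_th = V_2 - V_3 = 4.978 - 0 = 4.978 V
Step 2 — R_th: zero the source — replace V1 by a short circuit (node 3 merges into node 0) — and find the resistance seen between A (node 2) and B (node 0).
Reduce the network between node 2 (A) and node 0 (B) by series/parallel combination:
  Rp1 = R1 ‖ R3 (parallel, both between nodes 0 and 1) = 1/(1/1.3 + 1/13000) = 1.3 Ω
  Rs1 = R2 + Rp1 (series, joined only at node 1) = 2 + 1.3 = 3.3 Ω
  Rp2 = R4 ‖ Rs1 (parallel, both between nodes 0 and 2) = 1/(1/750 + 1/3.3) = 3.285 Ω
R_th = 3.285 Ω
I_n = V_th/R_th = 4.978/3.285 = 1.515 A, and R_n = R_th = 3.285 Ω

Final answer: I_n = 1.515 A, R_n = 3.285 Ω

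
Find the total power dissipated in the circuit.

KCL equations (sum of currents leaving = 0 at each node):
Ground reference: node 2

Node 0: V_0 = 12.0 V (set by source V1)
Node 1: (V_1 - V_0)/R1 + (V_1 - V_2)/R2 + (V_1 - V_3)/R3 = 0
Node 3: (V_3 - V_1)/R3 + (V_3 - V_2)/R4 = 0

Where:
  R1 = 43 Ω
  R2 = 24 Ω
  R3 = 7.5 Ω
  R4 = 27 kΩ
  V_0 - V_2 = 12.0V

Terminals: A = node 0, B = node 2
Nodal analysis, taking node 2 as the 0 V reference.
Source V1 fixes V_0 = 12 V.
KCL at each unknown node (sum of currents leaving = 0; resistances in Ω):
  Node 1: (V_1 - 12)/43 + (V_1 - 0)/24 + (V_1 - V_3)/7.5 = 0
  Node 3: (V_3 - V_1)/7.5 + (V_3 - 0)/27000 = 0
Collecting terms (coefficients in siemens):
  0.1983·V_1 - 0.1333·V_3 = 0.2791
  0.1334·V_3 - 0.1333·V_1 = 0
Determinant D = (0.1983)(0.1334) - (-0.1333)(-0.1333) = 0.008664
V_1 = [(0.2791)(0.1334) - (-0.1333)(0)]/D = 4.296 V
V_3 = [(0.1983)(0) - (0.2791)(-0.1333)]/D = 4.295 V
Power in each resistor, P = (ΔV)²/R:
  P_R1 = (12 - 4.296)²/43 = 1.38 W
  P_R2 = (4.296 - 0)²/24 = 0.769 W
  P_R3 = (4.296 - 4.295)²/7.5 = 0.0000001898 W
  P_R4 = (0 - 4.295)²/27000 = 0.0006832 W
P_total = P_R1 + P_R2 + P_R3 + P_R4 = 2.15 W

Final answer: 2.15 W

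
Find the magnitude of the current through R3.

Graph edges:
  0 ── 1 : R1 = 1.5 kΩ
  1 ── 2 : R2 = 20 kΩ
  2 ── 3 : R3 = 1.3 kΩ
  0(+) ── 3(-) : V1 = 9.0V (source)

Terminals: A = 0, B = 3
Nodal analysis, taking node 3 as the 0 V reference.
Source V1 fixes V_0 = 9 V.
KCL at each unknown node (sum of currents leaving = 0; resistances in Ω):
  Node 1: (V_1 - 9)/1500 + (V_1 - V_2)/20000 = 0
  Node 2: (V_2 - V_1)/20000 + (V_2 - 0)/1300 = 0
Collecting terms (coefficients in siemens):
  0.0007167·V_1 - 0.00005·V_2 = 0.006
  0.0008192·V_2 - 0.00005·V_1 = 0
Determinant D = (0.0007167)(0.0008192) - (-0.00005)(-0.00005) = 0.0000005846
V_1 = [(0.006)(0.0008192) - (-0.00005)(0)]/D = 8.408 V
V_2 = [(0.0007167)(0) - (0.006)(-0.00005)]/D = 0.5132 V
I_R3 = (V_2 - V_3)/R3 = (0.5132 - 0)/1300 = 0.0003947 A
|I_R3| = 0.0003947 A

Final answer: |I_R3| = 0.0003947 A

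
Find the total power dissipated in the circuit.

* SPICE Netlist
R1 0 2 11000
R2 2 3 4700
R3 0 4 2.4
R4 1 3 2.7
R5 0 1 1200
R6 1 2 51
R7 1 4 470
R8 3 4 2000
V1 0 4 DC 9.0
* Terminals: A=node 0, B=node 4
Nodal analysis, taking node 4 as the 0 V reference.
Source V1 fixes V_0 = 9 V.
KCL at each unknown node (sum of currents leaving = 0; resistances in Ω):
  Node 1: (V_1 - V_3)/2.7 + (V_1 - 9)/1200 + (V_1 - V_2)/51 + (V_1 - 0)/470 = 0
  Node 2: (V_2 - 9)/11000 + (V_2 - V_3)/4700 + (V_2 - V_1)/51 = 0
  Node 3: (V_3 - V_2)/4700 + (V_3 - V_1)/2.7 + (V_3 - 0)/2000 = 0
Collecting terms (coefficients in siemens):
  0.3929·V_1 - 0.01961·V_2 - 0.3704·V_3 = 0.0075
  0.01991·V_2 - 0.01961·V_1 - 0.0002128·V_3 = 0.0008182
  0.3711·V_3 - 0.3704·V_1 - 0.0002128·V_2 = 0
Solving these 3 simultaneous equations (Gaussian elimination) gives:
  V_1 = 2.342 V, V_2 = 2.372 V, V_3 = 2.338 V
Power in each resistor, P = (ΔV)²/R:
  P_R1 = (9 - 2.372)²/11000 = 0.003994 W
  P_R2 = (2.372 - 2.338)²/4700 = 0.0000002388 W
  P_R3 = (9 - 0)²/2.4 = 33.75 W
  P_R4 = (2.342 - 2.338)²/2.7 = 0.000003646 W
  P_R5 = (9 - 2.342)²/1200 = 0.03695 W
  P_R6 = (2.342 - 2.372)²/51 = 0.00001808 W
  P_R7 = (2.342 - 0)²/470 = 0.01167 W
  P_R8 = (2.338 - 0)²/2000 = 0.002734 W
P_total = P_R1 + P_R2 + P_R3 + P_R4 + P_R5 + P_R6 + P_R7 + P_R8 = 33.81 W

Final answer: 33.81 W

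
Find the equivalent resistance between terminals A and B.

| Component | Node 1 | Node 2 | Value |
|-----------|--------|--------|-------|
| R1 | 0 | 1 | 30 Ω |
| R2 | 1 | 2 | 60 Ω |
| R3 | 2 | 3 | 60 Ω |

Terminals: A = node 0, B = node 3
Reduce the network between node 0 (A) and node 3 (B) by series/parallel combination:
  Rs1 = R1 + R2 (series, joined only at node 1) = 30 + 60 = 90 Ω
  Rs2 = R3 + Rs1 (series, joined only at node 2) = 60 + 90 = 150 Ω
R_eq = 150 Ω

Final answer: 150 Ω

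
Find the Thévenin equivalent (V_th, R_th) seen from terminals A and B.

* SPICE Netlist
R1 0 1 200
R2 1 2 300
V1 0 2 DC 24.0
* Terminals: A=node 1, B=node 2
Step 1 — V_th is the open-circuit voltage V_A - V_B (nothing connected across the terminals).
Nodal analysis, taking node 2 as the 0 V reference.
Source V1 fixes V_0 = 24 V.
KCL at each unknown node (sum of currents leaving = 0; resistances in Ω):
  Node 1: (V_1 - 24)/200 + (V_1 - 0)/300 = 0
Collecting terms: 0.008333 × V_1 = 0.12  =>  V_1 = 14.4 V
V_th = V_1 - V_2 = 14.4 - 0 = 14.4 V
Step 2 — R_th: zero the source — replace V1 by a short circuit (node 2 merges into node 0) — and find the resistance seen between A (node 1) and B (node 0).
Reduce the network between node 1 (A) and node 0 (B) by series/parallel combination:
  Rp1 = R1 ‖ R2 (parallel, both between nodes 0 and 1) = 1/(1/200 + 1/300) = 120 Ω
R_th = 120 Ω

Final answer: V_th = 14.4 V, R_th = 120 Ω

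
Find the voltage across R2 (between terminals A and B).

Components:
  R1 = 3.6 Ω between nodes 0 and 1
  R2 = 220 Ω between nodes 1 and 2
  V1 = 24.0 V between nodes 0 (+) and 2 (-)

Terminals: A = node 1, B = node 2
R1 and R2 are in series across V1 (node 0 → node 1 → node 2), and the output A–B is taken across R2, so this is a voltage divider.
Series current: I = V1/(R1 + R2) = 24/(3.6 + 220) = 24/223.6 = 0.1073 A
V_R2 = I × R2 = V1 × R2/(R1 + R2) = 24 × 220/223.6 = 23.61 V

Final answer: 23.61 V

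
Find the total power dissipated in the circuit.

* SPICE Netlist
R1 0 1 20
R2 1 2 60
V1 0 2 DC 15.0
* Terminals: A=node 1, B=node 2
Nodal analysis, taking node 2 as the 0 V reference.
Source V1 fixes V_0 = 15 V.
KCL at each unknown node (sum of currents leaving = 0; resistances in Ω):
  Node 1: (V_1 - 15)/20 + (V_1 - 0)/60 = 0
Collecting terms: 0.06667 × V_1 = 0.75  =>  V_1 = 11.25 V
Power in each resistor, P = (ΔV)²/R:
  P_R1 = (15 - 11.25)²/20 = 0.7031 W
  P_R2 = (11.25 - 0)²/60 = 2.109 W
P_total = P_R1 + P_R2 = 2.812 W

Final answer: 2.812 W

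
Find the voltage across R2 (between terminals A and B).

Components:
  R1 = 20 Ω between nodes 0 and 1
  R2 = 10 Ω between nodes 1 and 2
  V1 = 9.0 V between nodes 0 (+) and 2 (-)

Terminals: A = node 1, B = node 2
R1 and R2 are in series across V1 (node 0 → node 1 → node 2), and the output A–B is taken across R2, so this is a voltage divider.
Series current: I = V1/(R1 + R2) = 9/(20 + 10) = 9/30 = 0.3 A
V_R2 = I × R2 = V1 × R2/(R1 + R2) = 9 × 10/30 = 3 V

Final answer: 3 V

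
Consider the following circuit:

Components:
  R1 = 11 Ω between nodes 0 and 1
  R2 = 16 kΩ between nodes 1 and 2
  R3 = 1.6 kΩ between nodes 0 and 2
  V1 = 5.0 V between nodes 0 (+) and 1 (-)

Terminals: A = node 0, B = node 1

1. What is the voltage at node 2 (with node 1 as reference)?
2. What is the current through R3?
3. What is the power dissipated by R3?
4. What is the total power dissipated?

Nodal analysis, taking node 1 as the 0 V reference.
Source V1 fixes V_0 = 5 V.
KCL at each unknown node (sum of currents leaving = 0; resistances in Ω):
  Node 2: (V_2 - 0)/16000 + (V_2 - 5)/1600 = 0
Collecting terms: 0.0006875 × V_2 = 0.003125  =>  V_2 = 4.545 V
Part 1:
  Read off the nodal solution: V_2 = 4.545 V
Part 2:
  I_R3 = (V_0 - V_2)/R3 = (5 - 4.545)/1600 = 0.0002841 A
  Magnitude: I_R3 = 0.0002841 A
Part 3:
  I_R3 = (V_0 - V_2)/R3 = (5 - 4.545)/1600 = 0.0002841 A
  P_R3 = I_R3² × R3 = (0.0002841)² × 1600 = 0.0001291 W
Part 4:
  Power in each resistor, P = (ΔV)²/R:
    P_R1 = (5 - 0)²/11 = 2.273 W
    P_R2 = (0 - 4.545)²/16000 = 0.001291 W
    P_R3 = (5 - 4.545)²/1600 = 0.0001291 W
  P_total = P_R1 + P_R2 + P_R3 = 2.274 W

Final answers:
1. V_2 = 4.545 V
2. I_R3 = 0.0002841 A
3. P_R3 = 0.0001291 W
4. P_total = 2.274 W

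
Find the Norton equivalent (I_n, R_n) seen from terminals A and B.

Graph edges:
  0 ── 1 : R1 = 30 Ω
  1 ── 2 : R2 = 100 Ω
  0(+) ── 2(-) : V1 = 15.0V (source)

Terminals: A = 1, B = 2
Find the Thévenin equivalent first; then I_n = V_th/R_th and R_n = R_th.
Step 1 — V_th is the open-circuit voltage V_A - V_B (nothing connected across the terminals).
Nodal analysis, taking node 2 as the 0 V reference.
Source V1 fixes V_0 = 15 V.
KCL at each unknown node (sum of currents leaving = 0; resistances in Ω):
  Node 1: (V_1 - 15)/30 + (V_1 - 0)/100 = 0
Collecting terms: 0.04333 × V_1 = 0.5  =>  V_1 = 11.54 V
V_th = V_1 - V_2 = 11.54 - 0 = 11.54 V
Step 2 — R_th: zero the source — replace V1 by a short circuit (node 2 merges into node 0) — and find the resistance seen between A (node 1) and B (node 0).
Reduce the network between node 1 (A) and node 0 (B) by series/parallel combination:
  Rp1 = R1 ‖ R2 (parallel, both between nodes 0 and 1) = 1/(1/30 + 1/100) = 23.08 Ω
R_th = 23.08 Ω
I_n = V_th/R_th = 11.54/23.08 = 0.5 A, and R_n = R_th = 23.08 Ω

Final answer: I_n = 0.5 A, R_n = 23.08 Ω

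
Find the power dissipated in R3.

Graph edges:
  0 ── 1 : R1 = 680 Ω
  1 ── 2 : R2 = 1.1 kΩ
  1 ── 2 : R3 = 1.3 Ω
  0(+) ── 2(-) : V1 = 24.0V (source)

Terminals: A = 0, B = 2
Nodal analysis, taking node 2 as the 0 V reference.
Source V1 fixes V_0 = 24 V.
KCL at each unknown node (sum of currents leaving = 0; resistances in Ω):
  Node 1: (V_1 - 24)/680 + (V_1 - 0)/1100 + (V_1 - 0)/1.3 = 0
Collecting terms: 0.7716 × V_1 = 0.03529  =>  V_1 = 0.04574 V
I_R3 = (V_1 - V_2)/R3 = (0.04574 - 0)/1.3 = 0.03519 A
P_R3 = I_R3² × R3 = (0.03519)² × 1.3 = 0.001609 W

Final answer: 0.001609 W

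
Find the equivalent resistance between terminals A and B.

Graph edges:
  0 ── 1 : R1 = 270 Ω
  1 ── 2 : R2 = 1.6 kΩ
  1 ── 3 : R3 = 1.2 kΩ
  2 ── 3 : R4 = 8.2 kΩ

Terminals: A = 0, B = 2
Reduce the network between node 0 (A) and node 2 (B) by series/parallel combination:
  Rs1 = R3 + R4 (series, joined only at node 3) = 1200 + 8200 = 9400 Ω
  Rp1 = R2 ‖ Rs1 (parallel, both between nodes 1 and 2) = 1/(1/1600 + 1/9400) = 1367 Ω
  Rs2 = R1 + Rp1 (series, joined only at node 1) = 270 + 1367 = 1637 Ω
R_eq = 1.637 kΩ

Final answer: 1.637 kΩ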